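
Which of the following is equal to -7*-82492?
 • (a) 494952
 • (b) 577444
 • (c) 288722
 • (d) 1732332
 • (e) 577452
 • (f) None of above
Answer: b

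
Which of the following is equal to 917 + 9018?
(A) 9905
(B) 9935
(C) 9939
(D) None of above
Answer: B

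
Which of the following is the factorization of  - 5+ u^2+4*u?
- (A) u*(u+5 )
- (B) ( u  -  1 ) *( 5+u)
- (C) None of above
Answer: B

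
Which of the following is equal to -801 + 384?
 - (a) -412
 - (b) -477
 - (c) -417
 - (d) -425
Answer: c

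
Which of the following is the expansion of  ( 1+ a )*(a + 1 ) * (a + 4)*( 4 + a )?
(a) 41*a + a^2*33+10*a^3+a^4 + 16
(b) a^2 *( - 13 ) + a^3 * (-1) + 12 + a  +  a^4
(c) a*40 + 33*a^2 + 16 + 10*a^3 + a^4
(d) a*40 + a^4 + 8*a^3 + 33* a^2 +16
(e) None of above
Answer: c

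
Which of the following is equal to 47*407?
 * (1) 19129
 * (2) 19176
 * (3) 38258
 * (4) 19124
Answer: 1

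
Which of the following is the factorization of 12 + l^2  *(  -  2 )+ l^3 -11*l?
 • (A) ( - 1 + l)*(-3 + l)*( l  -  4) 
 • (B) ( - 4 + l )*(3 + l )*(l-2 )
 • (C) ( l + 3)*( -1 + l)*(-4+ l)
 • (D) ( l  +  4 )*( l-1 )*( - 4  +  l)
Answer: C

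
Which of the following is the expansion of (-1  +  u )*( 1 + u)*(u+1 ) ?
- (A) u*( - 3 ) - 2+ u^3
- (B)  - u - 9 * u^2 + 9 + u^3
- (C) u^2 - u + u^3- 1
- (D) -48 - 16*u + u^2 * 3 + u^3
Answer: C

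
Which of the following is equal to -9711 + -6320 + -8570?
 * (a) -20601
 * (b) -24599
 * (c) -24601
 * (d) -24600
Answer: c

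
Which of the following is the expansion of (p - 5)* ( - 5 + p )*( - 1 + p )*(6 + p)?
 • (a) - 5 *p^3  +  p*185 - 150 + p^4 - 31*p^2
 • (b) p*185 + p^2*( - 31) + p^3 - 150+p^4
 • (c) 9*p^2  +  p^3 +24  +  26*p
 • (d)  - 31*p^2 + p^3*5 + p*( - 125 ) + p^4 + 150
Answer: a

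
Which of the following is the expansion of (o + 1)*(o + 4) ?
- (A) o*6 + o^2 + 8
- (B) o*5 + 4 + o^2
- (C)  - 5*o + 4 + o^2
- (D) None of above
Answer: B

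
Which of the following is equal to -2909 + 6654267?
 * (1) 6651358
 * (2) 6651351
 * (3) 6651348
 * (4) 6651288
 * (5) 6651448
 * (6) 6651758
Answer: 1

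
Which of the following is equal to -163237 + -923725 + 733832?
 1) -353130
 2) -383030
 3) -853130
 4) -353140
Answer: 1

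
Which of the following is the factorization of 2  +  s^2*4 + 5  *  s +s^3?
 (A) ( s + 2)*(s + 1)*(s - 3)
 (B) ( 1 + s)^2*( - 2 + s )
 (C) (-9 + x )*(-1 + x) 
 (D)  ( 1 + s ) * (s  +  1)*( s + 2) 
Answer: D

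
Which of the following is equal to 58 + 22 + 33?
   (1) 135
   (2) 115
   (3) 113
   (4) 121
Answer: 3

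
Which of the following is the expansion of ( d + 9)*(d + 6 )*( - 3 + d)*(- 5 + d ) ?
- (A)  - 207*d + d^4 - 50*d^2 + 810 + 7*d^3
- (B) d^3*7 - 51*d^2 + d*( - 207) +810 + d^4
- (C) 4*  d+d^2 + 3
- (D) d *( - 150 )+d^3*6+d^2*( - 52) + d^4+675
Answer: B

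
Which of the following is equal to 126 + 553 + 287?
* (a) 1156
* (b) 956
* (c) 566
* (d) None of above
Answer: d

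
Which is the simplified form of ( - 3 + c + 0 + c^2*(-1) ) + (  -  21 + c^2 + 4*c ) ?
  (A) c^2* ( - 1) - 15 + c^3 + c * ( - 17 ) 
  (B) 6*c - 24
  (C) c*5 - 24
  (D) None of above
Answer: C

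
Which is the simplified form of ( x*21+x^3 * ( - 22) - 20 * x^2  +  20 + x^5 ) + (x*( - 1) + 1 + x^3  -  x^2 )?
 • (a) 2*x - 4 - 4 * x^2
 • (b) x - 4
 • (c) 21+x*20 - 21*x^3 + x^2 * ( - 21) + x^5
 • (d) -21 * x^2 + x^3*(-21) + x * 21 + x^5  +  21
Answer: c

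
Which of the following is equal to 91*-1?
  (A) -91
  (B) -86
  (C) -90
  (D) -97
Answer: A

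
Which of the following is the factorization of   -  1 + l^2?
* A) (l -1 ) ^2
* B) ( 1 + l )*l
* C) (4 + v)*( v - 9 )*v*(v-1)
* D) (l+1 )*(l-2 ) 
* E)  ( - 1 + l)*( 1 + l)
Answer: E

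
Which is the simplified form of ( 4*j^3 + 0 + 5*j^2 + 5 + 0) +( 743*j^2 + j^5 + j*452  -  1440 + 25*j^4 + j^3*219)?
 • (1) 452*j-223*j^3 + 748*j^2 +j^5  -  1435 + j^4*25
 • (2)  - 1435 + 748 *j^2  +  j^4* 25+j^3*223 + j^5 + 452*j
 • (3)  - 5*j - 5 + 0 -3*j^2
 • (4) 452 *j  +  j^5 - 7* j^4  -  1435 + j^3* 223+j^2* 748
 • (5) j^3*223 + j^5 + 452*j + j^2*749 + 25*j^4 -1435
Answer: 2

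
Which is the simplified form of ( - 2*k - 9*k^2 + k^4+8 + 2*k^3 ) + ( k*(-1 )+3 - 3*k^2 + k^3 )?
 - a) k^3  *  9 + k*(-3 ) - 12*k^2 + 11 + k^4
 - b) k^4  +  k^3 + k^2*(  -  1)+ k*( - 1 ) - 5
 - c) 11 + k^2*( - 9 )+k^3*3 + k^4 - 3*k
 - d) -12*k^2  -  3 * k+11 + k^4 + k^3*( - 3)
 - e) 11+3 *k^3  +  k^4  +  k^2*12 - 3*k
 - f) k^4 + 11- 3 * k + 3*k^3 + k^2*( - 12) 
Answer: f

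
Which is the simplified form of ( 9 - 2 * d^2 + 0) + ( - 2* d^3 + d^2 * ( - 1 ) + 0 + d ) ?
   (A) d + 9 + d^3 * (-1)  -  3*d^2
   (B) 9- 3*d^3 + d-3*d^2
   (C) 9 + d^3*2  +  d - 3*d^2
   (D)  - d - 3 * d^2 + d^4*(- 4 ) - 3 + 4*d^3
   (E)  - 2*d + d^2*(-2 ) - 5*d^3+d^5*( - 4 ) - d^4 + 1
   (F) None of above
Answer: F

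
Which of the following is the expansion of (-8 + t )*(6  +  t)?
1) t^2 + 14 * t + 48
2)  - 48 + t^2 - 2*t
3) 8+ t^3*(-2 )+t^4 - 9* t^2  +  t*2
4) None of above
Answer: 2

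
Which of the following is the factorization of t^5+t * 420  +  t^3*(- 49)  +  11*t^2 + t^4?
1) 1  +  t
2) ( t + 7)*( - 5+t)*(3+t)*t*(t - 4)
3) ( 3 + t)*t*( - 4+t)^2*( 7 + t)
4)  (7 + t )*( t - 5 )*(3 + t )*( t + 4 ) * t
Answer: 2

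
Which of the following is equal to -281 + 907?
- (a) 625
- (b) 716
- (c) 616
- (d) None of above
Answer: d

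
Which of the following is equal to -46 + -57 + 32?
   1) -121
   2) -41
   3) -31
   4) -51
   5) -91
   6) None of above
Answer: 6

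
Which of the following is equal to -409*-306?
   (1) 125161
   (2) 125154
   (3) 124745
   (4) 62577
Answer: 2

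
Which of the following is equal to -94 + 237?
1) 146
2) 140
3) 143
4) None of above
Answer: 3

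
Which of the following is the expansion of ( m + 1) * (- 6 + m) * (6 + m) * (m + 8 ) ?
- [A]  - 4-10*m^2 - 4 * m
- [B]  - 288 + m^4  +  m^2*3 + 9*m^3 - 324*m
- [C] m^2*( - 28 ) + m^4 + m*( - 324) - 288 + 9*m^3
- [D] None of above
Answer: C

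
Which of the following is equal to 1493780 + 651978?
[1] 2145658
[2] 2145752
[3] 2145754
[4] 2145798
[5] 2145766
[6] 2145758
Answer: 6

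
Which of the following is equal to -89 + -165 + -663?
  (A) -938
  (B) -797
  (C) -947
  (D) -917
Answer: D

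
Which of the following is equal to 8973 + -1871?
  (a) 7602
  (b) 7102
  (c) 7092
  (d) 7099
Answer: b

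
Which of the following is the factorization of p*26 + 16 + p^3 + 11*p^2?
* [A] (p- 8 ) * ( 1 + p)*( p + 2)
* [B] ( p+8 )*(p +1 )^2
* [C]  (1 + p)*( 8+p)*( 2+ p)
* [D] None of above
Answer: C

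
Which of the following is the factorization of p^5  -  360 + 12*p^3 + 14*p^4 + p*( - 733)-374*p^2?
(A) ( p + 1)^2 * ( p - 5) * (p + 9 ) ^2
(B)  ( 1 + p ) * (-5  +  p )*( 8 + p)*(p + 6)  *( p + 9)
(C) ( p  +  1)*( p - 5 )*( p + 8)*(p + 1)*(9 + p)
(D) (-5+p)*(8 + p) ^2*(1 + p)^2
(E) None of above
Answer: C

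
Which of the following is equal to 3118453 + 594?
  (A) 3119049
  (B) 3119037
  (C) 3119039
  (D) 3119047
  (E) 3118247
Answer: D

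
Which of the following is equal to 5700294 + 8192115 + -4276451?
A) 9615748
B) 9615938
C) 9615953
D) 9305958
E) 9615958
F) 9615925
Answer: E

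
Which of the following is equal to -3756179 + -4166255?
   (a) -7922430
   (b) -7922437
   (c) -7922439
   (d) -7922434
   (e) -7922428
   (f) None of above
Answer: d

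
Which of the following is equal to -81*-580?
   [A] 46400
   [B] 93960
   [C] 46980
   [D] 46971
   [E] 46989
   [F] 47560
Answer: C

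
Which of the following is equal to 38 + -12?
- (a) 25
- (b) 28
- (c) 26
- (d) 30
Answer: c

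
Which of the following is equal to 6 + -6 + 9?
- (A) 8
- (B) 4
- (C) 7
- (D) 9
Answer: D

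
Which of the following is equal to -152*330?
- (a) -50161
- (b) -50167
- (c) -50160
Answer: c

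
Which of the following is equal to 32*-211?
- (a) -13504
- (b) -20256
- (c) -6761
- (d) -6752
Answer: d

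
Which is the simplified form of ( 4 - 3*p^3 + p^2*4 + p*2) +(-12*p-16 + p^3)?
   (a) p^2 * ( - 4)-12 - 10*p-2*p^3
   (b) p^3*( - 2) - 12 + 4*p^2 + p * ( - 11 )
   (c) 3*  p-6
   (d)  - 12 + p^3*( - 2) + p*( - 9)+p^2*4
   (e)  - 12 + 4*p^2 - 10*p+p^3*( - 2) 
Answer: e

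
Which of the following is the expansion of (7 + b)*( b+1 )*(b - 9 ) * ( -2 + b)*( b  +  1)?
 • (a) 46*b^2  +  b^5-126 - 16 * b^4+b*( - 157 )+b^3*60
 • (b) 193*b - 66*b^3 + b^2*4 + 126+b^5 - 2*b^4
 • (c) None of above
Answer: b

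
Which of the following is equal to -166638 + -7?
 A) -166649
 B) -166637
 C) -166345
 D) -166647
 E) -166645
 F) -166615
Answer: E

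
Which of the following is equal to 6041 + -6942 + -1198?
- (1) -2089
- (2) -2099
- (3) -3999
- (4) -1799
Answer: 2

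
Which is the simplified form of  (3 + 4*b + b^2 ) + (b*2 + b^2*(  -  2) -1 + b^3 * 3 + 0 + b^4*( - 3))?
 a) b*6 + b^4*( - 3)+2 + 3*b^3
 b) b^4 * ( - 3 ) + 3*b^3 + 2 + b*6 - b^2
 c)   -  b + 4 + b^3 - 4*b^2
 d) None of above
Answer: b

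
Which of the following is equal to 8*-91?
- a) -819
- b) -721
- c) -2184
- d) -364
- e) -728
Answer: e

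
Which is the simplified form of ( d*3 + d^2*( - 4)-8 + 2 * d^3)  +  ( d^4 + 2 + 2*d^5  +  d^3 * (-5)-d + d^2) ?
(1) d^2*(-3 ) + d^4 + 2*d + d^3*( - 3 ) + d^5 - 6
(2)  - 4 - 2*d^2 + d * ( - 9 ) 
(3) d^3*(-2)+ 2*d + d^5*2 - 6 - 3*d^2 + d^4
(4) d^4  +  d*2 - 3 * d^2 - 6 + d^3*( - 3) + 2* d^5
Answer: 4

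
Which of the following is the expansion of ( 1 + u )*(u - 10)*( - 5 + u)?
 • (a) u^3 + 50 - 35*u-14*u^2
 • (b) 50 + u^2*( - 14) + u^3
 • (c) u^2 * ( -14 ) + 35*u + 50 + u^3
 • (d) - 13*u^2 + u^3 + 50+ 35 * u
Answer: c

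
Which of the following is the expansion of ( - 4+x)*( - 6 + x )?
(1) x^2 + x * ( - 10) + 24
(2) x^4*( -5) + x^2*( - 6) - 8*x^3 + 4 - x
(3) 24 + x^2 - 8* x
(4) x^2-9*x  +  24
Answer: 1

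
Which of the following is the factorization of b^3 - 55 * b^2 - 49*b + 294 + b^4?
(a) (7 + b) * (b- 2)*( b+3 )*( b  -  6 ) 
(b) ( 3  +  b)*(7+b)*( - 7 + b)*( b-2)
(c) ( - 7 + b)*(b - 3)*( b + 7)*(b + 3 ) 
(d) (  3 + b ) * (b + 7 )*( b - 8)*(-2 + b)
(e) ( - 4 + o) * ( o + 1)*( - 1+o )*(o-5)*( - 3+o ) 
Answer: b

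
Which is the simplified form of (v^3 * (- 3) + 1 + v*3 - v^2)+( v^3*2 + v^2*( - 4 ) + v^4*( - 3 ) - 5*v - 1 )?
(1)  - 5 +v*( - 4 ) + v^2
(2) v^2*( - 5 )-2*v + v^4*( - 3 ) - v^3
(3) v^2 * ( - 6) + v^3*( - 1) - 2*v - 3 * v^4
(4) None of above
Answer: 2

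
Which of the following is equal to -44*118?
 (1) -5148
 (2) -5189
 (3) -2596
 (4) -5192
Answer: 4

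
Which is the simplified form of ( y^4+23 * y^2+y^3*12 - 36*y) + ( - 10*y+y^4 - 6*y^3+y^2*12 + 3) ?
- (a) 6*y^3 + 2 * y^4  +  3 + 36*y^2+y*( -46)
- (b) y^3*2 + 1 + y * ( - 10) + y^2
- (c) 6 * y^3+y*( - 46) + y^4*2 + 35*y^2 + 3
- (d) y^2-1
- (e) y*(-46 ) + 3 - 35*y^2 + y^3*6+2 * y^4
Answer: c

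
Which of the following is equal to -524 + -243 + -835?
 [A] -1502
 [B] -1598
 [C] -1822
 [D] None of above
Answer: D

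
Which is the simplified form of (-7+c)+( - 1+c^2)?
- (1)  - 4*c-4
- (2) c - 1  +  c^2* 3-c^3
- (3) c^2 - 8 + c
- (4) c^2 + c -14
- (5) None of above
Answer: 3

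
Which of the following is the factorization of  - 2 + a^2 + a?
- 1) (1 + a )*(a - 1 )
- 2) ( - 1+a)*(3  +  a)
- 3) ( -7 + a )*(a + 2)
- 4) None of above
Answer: 4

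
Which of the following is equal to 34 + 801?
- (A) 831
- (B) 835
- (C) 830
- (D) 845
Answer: B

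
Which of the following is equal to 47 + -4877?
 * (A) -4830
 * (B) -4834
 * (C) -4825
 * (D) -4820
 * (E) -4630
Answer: A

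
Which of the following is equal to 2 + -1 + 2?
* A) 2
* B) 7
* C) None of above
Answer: C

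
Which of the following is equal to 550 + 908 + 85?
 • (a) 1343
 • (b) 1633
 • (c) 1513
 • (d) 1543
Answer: d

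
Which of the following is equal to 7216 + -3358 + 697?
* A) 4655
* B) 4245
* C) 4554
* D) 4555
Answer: D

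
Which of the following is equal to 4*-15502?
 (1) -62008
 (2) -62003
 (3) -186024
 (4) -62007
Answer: 1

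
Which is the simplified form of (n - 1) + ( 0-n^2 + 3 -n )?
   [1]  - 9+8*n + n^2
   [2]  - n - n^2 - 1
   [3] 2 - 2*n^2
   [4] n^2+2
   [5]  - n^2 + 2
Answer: 5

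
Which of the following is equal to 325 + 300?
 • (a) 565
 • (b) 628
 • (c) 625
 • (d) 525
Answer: c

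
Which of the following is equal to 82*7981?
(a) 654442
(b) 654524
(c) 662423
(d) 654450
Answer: a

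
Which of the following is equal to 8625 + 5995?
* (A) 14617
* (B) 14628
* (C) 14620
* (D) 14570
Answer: C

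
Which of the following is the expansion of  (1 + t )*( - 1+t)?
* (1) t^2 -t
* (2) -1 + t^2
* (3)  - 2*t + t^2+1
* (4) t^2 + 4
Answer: 2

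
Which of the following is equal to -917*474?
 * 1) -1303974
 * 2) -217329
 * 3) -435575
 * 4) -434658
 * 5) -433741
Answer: 4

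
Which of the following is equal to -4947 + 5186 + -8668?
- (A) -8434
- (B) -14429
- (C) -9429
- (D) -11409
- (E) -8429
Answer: E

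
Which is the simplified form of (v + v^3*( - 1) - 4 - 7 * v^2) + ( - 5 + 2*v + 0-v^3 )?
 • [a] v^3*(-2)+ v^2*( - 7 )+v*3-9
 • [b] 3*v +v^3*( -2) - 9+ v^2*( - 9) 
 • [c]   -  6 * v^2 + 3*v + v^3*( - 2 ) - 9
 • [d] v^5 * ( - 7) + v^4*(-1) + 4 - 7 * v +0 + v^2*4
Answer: a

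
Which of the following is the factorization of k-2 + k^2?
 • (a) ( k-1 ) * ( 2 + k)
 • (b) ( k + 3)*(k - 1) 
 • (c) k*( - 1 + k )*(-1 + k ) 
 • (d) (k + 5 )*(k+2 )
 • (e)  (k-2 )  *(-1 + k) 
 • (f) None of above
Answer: a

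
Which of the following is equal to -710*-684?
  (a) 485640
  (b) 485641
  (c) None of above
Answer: a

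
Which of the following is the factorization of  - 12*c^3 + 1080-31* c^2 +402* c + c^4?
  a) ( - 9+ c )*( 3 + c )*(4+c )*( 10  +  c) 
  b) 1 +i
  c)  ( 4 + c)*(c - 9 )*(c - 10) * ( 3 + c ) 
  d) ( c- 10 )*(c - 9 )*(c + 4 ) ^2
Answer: c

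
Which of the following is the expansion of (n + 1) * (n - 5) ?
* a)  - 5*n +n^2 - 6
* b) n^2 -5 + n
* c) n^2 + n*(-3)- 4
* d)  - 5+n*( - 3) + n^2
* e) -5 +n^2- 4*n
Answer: e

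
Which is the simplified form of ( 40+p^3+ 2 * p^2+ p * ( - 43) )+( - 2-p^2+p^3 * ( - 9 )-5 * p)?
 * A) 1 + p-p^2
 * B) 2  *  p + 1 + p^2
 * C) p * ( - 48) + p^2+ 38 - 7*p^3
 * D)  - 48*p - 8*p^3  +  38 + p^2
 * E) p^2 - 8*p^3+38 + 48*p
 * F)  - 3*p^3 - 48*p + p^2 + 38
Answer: D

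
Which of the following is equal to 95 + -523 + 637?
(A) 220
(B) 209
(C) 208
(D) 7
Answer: B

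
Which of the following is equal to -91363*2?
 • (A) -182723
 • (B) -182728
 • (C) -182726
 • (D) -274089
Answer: C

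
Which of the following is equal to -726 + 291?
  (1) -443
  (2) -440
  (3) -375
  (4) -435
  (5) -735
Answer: 4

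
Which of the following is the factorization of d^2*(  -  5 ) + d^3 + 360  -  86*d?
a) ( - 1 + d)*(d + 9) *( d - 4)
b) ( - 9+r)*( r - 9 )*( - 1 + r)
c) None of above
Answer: c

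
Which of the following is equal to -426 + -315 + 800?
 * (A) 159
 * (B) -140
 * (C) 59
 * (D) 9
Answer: C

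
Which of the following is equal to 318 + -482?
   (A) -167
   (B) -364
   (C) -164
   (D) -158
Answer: C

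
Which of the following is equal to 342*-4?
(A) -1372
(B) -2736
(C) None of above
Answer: C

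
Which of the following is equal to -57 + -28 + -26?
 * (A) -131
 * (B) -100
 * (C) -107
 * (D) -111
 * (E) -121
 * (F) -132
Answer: D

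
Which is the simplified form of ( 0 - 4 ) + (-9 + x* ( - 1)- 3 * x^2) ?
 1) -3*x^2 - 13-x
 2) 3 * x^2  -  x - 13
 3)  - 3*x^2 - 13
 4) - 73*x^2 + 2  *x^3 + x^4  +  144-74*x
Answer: 1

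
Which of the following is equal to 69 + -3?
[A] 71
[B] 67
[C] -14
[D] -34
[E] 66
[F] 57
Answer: E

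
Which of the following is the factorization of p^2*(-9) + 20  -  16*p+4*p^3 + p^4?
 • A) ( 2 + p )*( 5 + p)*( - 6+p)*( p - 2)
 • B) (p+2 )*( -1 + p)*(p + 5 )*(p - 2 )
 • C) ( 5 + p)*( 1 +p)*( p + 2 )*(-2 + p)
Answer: B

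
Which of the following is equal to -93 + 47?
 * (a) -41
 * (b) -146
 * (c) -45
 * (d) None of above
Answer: d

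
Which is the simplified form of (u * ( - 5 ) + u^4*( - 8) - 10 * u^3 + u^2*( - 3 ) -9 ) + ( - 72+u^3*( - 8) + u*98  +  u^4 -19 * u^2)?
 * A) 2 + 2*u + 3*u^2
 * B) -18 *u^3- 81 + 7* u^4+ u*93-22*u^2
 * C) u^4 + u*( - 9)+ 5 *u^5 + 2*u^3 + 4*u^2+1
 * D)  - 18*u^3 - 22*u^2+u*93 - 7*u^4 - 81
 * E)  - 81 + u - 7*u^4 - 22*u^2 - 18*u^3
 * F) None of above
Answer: D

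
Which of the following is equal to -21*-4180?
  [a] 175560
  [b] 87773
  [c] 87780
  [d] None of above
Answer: c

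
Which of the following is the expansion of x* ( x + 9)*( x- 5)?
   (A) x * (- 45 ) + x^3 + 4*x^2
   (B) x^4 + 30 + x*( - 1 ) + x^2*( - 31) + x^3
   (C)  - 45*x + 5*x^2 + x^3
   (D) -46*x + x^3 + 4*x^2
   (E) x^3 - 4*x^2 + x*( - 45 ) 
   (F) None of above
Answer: A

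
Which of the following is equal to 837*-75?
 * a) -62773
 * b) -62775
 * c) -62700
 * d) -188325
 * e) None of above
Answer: b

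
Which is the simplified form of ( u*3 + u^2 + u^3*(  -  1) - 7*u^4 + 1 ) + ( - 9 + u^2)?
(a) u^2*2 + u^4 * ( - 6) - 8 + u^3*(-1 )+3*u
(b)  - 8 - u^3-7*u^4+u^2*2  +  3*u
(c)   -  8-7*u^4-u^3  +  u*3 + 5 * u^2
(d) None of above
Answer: b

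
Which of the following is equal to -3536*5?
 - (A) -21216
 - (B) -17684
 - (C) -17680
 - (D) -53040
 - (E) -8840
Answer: C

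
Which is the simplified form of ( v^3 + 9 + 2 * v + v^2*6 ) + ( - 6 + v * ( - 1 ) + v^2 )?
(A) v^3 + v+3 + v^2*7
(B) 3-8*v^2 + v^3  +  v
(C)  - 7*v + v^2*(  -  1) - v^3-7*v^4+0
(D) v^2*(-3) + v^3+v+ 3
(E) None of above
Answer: A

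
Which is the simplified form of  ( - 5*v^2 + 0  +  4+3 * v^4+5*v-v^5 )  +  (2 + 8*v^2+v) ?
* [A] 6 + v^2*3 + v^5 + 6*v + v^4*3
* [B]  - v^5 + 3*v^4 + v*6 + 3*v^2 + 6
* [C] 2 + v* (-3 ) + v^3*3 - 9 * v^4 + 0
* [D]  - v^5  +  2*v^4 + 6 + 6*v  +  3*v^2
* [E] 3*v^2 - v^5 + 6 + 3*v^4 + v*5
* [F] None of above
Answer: B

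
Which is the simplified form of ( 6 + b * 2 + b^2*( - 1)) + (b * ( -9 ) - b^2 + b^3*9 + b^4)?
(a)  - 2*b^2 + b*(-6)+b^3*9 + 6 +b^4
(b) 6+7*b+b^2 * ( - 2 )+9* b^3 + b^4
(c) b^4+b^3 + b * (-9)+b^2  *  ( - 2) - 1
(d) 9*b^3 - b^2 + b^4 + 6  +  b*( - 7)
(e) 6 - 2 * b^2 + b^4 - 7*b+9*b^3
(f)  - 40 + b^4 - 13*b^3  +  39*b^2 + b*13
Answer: e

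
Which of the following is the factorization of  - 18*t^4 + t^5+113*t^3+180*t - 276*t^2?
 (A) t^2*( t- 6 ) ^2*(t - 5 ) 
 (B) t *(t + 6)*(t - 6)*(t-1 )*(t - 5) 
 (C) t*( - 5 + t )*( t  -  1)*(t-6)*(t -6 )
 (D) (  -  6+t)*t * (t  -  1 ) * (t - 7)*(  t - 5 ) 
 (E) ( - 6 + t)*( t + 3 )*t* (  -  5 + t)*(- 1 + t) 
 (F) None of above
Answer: C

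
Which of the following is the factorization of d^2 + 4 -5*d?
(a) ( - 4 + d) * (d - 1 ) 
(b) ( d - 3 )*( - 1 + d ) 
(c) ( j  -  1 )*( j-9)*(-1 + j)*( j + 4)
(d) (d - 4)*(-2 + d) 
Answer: a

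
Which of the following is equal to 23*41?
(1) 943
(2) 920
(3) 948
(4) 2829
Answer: 1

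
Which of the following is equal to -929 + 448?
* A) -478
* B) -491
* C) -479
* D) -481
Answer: D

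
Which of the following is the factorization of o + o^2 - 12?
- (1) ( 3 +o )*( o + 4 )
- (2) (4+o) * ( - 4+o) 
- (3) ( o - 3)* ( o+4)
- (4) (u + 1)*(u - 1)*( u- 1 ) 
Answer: 3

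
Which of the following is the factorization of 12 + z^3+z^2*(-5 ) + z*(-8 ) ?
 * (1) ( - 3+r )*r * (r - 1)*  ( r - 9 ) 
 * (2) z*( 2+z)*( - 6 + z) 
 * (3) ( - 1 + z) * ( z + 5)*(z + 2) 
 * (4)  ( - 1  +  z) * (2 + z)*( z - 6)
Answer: 4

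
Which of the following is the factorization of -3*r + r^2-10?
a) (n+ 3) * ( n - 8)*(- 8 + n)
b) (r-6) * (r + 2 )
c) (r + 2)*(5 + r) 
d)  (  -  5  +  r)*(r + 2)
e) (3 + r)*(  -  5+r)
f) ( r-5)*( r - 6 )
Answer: d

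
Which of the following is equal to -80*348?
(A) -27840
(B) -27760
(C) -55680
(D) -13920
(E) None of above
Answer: A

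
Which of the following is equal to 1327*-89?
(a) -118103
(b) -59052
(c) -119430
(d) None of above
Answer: a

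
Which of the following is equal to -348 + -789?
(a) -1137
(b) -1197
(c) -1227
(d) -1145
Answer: a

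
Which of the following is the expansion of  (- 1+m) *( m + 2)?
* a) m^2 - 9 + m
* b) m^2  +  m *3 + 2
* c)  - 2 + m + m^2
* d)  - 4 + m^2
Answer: c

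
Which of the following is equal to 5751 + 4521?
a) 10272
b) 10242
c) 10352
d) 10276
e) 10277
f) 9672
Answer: a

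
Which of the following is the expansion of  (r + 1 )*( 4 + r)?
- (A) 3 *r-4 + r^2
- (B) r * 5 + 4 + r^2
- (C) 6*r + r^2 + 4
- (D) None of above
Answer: B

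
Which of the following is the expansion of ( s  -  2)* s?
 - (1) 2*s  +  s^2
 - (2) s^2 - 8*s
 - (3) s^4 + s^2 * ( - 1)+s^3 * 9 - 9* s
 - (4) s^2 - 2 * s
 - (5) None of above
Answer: 4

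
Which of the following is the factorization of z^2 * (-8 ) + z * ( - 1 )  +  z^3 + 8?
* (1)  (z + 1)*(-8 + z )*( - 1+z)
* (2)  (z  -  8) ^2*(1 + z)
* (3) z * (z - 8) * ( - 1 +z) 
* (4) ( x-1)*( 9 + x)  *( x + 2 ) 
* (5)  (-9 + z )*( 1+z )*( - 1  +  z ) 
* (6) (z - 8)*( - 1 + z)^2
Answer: 1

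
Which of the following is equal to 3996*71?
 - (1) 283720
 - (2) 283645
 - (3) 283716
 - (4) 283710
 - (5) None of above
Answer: 3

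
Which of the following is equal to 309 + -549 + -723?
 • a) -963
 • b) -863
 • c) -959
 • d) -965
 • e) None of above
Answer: a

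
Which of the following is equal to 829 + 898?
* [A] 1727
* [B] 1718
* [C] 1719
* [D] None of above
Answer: A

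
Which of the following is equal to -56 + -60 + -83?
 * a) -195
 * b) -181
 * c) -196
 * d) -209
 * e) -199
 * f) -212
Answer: e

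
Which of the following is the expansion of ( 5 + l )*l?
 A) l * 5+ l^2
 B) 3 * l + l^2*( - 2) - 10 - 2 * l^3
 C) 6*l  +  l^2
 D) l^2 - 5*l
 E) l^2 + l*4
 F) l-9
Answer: A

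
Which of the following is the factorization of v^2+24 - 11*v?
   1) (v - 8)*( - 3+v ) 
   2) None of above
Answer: 1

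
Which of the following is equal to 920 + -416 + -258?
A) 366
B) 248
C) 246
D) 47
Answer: C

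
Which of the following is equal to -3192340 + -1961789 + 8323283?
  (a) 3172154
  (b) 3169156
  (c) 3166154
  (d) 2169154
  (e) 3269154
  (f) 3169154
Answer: f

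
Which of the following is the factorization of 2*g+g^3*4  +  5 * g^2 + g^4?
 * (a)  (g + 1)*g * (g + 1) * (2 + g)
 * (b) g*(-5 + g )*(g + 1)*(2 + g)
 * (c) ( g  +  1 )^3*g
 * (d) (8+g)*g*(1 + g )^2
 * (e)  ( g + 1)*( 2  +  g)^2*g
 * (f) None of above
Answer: a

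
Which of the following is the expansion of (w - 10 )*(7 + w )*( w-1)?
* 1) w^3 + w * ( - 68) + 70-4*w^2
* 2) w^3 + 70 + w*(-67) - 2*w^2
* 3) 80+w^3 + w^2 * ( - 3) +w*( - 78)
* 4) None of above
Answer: 4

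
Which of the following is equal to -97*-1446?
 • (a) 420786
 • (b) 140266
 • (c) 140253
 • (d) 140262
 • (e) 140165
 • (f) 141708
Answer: d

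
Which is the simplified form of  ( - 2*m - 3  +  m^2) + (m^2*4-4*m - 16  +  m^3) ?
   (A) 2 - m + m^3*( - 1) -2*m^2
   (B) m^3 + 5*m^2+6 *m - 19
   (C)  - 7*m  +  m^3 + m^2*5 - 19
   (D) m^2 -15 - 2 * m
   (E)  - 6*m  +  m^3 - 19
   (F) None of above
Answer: F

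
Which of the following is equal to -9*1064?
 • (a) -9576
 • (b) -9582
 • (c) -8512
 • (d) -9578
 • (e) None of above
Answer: a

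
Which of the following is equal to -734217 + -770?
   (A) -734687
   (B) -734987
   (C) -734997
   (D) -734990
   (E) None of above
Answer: B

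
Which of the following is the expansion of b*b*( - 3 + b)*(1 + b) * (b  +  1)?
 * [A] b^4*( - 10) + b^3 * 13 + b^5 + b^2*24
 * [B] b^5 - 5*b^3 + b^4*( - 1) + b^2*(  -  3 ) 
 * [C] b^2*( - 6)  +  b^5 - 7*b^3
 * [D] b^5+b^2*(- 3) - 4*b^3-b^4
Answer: B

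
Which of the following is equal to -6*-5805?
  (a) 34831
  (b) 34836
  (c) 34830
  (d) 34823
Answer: c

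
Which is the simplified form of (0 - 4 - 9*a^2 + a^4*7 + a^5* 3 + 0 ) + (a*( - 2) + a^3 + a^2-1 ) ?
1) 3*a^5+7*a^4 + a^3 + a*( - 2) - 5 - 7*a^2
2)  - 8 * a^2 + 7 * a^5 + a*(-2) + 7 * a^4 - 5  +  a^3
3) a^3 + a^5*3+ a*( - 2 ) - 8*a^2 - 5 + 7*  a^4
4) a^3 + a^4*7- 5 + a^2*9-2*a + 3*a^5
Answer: 3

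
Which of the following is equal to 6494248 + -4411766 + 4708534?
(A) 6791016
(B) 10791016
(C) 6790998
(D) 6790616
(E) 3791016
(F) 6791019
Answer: A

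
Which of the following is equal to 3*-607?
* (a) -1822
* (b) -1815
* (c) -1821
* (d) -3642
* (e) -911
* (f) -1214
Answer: c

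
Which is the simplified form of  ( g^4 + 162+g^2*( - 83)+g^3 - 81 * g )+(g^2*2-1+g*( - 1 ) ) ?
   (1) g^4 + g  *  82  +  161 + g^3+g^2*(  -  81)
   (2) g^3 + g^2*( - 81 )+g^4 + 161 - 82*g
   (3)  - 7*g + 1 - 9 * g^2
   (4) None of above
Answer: 2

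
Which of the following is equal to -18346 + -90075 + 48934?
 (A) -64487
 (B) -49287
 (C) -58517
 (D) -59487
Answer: D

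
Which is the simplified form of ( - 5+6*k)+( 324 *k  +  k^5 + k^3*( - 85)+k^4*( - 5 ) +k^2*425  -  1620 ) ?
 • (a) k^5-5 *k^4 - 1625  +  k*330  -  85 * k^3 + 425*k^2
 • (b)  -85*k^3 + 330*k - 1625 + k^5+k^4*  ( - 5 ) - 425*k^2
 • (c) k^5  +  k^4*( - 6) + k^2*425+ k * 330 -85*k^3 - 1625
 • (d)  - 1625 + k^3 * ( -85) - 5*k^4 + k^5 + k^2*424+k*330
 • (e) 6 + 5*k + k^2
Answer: a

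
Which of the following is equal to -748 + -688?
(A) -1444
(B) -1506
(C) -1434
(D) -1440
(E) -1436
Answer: E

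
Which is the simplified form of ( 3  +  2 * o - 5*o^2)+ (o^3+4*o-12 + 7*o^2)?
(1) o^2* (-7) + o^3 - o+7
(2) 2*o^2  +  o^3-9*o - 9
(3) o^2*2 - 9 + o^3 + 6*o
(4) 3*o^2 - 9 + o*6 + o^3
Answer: 3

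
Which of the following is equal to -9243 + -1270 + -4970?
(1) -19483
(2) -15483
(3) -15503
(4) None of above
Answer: 2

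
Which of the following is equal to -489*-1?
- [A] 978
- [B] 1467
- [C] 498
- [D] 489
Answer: D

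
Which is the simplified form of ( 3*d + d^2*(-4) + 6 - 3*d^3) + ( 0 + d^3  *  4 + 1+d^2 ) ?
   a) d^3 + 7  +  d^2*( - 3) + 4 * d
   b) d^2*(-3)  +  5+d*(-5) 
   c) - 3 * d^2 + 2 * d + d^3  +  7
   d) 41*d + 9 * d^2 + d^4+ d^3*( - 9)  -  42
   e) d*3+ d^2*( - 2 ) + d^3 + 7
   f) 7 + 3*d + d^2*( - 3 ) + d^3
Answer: f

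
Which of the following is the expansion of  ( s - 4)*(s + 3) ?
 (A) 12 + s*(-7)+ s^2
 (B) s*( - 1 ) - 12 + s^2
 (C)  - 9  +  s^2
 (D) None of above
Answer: B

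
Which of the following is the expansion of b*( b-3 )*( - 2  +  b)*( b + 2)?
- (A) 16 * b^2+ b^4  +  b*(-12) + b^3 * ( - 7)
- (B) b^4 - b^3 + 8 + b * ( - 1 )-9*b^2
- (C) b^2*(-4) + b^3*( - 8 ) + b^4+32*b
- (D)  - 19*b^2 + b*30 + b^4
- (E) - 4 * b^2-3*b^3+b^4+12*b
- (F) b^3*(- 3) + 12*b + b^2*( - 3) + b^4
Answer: E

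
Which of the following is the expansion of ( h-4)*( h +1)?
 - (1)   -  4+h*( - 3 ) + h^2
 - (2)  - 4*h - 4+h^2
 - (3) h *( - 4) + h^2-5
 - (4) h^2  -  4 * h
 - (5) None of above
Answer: 1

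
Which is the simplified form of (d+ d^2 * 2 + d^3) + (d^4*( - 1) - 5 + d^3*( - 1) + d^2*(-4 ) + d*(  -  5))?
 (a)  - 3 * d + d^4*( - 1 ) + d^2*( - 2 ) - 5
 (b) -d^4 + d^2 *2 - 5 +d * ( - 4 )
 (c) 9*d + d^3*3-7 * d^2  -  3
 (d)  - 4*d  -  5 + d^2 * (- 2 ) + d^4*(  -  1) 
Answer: d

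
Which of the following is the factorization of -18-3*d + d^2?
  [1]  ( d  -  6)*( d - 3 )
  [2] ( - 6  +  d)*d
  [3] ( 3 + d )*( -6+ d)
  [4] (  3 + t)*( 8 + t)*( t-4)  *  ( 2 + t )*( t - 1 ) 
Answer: 3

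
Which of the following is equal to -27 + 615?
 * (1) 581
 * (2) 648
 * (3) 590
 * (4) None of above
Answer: 4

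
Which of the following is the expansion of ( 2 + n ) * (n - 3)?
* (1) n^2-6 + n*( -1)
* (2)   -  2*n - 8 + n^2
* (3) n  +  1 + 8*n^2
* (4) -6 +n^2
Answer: 1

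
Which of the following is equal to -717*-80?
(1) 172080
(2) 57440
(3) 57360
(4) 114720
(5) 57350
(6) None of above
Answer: 3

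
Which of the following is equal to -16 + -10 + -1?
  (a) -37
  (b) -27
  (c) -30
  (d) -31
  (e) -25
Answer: b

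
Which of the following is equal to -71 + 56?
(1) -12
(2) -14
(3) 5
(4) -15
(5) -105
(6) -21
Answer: 4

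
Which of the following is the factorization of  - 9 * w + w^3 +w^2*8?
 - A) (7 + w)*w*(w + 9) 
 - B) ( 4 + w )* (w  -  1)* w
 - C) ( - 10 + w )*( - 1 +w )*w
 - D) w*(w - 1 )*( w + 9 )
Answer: D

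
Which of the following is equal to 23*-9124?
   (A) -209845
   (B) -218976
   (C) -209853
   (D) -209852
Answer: D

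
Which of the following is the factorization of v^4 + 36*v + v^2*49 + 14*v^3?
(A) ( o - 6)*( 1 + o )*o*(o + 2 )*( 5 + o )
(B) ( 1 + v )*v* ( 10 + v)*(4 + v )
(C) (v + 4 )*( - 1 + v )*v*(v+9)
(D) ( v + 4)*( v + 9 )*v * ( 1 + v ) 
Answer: D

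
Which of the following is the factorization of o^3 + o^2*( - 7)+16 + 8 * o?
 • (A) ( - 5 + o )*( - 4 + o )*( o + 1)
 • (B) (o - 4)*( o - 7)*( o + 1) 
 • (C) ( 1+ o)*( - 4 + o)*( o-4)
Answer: C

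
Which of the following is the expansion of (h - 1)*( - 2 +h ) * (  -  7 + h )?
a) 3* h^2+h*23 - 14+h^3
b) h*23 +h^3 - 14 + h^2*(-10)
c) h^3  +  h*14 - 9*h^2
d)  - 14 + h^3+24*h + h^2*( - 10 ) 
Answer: b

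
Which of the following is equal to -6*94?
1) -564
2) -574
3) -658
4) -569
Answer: 1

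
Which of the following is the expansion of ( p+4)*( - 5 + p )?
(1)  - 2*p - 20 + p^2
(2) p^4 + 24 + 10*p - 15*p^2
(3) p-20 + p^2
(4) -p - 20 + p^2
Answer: 4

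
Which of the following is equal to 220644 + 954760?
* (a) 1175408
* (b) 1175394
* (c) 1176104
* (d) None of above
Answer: d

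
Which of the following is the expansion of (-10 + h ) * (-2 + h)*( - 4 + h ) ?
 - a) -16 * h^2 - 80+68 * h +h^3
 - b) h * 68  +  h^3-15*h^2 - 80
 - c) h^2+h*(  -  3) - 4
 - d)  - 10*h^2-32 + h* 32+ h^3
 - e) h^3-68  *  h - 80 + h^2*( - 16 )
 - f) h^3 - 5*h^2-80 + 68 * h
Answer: a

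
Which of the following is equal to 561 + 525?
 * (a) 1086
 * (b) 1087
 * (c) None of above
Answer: a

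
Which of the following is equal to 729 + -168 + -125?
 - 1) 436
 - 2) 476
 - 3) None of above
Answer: 1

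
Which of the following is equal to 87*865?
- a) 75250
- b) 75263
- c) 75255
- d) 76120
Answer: c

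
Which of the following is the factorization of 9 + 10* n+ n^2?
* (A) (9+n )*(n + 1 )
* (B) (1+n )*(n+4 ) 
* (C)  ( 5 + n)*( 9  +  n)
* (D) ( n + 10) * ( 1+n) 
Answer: A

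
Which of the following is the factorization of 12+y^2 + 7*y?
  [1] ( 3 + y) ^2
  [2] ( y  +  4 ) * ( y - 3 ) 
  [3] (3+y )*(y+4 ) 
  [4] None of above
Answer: 3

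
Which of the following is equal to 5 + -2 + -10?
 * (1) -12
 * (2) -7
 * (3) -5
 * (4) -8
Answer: 2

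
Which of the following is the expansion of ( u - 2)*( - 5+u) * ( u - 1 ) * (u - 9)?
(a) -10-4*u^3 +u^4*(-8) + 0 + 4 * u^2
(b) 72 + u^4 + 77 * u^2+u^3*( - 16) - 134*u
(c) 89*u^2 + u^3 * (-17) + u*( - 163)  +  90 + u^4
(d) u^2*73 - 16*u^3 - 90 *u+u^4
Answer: c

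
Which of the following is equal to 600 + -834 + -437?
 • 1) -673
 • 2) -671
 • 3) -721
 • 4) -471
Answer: 2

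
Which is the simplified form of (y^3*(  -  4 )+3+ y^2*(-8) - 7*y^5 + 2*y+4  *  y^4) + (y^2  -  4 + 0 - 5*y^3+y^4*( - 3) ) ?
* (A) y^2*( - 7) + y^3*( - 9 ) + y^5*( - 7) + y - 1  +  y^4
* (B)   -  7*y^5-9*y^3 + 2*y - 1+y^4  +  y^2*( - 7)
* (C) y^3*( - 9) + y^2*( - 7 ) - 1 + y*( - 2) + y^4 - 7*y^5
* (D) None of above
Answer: B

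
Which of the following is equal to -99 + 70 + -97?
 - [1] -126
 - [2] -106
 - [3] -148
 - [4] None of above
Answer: 1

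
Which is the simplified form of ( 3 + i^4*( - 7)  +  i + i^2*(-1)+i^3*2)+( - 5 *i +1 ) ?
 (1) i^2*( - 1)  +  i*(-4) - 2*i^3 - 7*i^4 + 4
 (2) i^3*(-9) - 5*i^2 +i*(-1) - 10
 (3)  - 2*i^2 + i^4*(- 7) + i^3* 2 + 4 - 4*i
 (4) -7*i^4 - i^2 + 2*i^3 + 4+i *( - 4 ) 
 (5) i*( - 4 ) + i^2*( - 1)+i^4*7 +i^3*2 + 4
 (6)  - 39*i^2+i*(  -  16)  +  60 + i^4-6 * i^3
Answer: 4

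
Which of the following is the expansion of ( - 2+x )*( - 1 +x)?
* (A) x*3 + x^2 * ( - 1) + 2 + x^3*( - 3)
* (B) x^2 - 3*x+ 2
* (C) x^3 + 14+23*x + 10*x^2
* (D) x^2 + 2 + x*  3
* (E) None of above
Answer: B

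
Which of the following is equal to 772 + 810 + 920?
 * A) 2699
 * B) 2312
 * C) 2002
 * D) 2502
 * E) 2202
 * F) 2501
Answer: D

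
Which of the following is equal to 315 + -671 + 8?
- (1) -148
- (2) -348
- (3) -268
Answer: 2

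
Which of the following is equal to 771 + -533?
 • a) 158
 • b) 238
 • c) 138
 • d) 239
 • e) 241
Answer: b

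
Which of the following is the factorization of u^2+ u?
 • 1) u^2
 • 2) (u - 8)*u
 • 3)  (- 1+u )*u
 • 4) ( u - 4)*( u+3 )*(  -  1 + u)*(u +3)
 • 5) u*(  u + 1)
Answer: 5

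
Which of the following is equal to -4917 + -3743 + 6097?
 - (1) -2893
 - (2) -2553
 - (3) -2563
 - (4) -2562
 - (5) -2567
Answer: 3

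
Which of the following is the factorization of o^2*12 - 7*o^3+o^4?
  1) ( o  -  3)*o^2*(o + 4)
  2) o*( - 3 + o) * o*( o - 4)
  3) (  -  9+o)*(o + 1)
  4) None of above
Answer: 2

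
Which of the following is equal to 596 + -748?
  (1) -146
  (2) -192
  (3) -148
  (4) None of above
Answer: 4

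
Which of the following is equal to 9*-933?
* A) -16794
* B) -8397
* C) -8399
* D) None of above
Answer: B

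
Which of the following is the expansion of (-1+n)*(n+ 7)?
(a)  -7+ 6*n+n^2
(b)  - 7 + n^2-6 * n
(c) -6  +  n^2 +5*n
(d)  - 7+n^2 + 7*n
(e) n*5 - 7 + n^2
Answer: a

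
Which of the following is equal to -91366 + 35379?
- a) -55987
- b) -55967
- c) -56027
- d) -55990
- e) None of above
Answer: a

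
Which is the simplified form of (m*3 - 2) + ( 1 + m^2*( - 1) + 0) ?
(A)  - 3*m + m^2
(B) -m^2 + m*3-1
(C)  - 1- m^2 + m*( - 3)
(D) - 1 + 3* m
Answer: B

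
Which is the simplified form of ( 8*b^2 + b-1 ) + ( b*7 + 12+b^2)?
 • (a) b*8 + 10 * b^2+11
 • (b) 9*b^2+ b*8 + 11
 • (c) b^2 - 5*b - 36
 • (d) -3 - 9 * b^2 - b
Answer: b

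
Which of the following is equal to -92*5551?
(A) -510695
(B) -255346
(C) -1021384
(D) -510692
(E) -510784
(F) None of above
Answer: D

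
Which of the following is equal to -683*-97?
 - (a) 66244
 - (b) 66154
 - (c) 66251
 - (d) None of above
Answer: c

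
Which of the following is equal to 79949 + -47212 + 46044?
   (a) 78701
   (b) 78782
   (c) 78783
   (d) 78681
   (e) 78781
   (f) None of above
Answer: e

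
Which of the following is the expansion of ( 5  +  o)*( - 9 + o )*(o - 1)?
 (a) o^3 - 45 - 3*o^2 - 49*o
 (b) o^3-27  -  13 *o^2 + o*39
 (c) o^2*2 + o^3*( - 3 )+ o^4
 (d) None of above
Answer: d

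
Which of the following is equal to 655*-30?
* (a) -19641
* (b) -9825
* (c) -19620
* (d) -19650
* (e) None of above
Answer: d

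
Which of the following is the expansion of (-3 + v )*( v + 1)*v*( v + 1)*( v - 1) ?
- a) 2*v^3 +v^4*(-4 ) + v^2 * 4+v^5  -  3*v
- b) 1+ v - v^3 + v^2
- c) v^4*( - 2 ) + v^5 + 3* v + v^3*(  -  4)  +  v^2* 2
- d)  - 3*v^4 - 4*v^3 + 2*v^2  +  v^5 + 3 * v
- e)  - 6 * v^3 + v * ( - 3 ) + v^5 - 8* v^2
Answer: c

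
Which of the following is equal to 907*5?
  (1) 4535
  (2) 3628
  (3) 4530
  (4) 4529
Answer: 1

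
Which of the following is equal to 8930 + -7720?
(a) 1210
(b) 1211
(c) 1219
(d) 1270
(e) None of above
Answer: a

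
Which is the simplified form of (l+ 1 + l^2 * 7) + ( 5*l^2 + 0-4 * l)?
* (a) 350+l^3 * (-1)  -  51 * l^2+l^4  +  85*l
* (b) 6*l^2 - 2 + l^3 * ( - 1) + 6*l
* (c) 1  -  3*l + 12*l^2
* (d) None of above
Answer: c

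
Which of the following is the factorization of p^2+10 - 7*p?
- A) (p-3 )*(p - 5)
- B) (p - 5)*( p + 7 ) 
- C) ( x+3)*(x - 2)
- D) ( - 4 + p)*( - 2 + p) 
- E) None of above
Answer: E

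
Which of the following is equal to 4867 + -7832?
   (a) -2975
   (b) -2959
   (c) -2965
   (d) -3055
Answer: c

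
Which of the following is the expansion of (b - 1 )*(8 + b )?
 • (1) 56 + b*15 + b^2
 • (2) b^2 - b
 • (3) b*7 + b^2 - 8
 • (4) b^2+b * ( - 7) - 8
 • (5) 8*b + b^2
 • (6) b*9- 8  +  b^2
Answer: 3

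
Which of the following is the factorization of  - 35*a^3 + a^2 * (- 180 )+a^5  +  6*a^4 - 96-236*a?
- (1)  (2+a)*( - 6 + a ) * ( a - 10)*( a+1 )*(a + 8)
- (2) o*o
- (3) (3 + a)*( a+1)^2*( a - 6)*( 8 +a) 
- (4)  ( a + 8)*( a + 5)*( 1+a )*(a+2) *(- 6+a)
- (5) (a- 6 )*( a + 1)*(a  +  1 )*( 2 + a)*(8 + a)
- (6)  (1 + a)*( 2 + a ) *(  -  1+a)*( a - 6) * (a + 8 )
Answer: 5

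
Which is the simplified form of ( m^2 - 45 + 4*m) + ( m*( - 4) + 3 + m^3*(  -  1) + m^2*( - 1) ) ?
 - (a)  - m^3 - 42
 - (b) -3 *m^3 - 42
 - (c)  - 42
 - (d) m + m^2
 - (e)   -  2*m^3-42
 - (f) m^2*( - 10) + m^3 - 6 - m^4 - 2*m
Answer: a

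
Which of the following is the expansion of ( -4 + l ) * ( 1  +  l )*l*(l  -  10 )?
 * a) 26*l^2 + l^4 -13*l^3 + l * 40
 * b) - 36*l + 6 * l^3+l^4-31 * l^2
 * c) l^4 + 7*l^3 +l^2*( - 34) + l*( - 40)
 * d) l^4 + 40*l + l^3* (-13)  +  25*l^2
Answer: a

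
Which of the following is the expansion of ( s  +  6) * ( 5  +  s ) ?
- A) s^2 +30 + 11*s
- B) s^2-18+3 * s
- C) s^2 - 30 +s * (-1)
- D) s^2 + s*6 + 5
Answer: A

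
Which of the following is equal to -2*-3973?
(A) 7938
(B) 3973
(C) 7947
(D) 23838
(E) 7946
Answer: E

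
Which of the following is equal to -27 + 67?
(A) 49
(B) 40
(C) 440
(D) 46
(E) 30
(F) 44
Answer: B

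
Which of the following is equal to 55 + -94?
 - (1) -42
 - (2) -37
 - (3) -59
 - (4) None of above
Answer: 4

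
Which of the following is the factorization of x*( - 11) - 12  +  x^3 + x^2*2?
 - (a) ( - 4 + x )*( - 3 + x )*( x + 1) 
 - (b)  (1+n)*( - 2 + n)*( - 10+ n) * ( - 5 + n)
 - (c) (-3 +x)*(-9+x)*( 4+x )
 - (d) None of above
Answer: d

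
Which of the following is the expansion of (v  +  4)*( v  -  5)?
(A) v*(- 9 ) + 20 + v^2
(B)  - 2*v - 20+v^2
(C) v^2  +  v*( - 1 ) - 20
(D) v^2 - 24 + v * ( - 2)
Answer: C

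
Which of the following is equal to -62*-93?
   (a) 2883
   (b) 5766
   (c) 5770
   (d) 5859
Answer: b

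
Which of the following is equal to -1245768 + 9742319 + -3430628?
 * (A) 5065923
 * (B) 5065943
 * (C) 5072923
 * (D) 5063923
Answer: A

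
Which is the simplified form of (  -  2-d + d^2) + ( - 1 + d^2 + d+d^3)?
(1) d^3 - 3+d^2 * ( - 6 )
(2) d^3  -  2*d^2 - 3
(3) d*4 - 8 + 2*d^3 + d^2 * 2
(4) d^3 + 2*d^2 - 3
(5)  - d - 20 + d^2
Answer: 4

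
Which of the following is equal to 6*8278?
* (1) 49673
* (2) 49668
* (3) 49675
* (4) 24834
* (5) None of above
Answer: 2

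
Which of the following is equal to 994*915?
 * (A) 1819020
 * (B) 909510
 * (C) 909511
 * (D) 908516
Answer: B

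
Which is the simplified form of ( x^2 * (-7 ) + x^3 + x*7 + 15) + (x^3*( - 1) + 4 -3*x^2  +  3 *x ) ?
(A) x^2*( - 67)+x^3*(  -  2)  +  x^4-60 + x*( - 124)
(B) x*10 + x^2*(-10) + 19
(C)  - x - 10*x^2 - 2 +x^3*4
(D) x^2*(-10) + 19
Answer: B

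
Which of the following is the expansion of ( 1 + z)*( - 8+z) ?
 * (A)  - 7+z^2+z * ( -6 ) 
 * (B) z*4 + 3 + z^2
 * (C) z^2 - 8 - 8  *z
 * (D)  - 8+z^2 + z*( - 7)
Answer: D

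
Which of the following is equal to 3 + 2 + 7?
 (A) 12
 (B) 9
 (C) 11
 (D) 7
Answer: A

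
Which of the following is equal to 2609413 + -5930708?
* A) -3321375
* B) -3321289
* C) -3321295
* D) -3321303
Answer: C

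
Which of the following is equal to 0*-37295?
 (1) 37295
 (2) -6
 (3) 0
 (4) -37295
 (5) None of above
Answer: 3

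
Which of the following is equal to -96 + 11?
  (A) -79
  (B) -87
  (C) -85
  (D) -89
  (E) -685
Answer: C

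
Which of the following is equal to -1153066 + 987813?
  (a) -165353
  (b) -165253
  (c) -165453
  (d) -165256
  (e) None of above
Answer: b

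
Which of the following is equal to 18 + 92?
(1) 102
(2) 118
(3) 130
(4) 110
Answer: 4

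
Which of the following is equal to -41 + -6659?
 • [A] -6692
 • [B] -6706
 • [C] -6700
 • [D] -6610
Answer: C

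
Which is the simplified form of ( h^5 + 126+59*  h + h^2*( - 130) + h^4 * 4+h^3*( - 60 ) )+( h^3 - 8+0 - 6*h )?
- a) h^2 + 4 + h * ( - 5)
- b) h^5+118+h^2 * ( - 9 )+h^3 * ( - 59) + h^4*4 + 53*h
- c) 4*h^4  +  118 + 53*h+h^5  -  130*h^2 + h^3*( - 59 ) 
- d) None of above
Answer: c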